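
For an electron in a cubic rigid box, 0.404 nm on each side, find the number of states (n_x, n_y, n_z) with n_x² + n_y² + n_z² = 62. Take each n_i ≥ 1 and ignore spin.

The level has n_x² + n_y² + n_z² = 62. The ordered positive-integer solutions are (1, 5, 6), (1, 6, 5), (2, 3, 7), (2, 7, 3), (3, 2, 7), (3, 7, 2), (5, 1, 6), (5, 6, 1), (6, 1, 5), (6, 5, 1), (7, 2, 3), (7, 3, 2).
That gives 12 states.

degeneracy = 12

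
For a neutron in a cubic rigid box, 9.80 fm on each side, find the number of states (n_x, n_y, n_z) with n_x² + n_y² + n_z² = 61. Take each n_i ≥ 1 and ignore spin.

The level has n_x² + n_y² + n_z² = 61. The ordered positive-integer solutions are (3, 4, 6), (3, 6, 4), (4, 3, 6), (4, 6, 3), (6, 3, 4), (6, 4, 3).
That gives 6 states.

degeneracy = 6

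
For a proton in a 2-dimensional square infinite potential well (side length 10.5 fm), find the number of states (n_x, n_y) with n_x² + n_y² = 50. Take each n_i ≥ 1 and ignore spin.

degeneracy = 3

The level has n_x² + n_y² = 50. The ordered positive-integer solutions are (1, 7), (5, 5), (7, 1).
That gives 3 states.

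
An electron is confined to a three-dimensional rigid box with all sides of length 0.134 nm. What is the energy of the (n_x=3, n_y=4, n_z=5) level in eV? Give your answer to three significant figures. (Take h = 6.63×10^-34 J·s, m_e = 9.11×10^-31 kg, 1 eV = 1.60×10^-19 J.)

E = 1.05×10^3 eV

For a 3D rectangular well E = (h²/8m_e)·Σ n_i²/L_i² = (6.63×10^-34)²/(8·9.11×10^-31) · [3²/(0.134 nm)² + 4²/(0.134 nm)² + 5²/(0.134 nm)²].
Evaluating gives E = 1.679×10^-16 J = 1.05×10^3 eV.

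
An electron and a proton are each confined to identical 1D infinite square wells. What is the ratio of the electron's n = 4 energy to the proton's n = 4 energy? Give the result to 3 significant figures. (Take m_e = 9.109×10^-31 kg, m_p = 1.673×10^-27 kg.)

1.84×10^3

E_n ∝ 1/m at fixed n and L, so the ratio is m_p/m_e = 1.673×10^-27/9.109×10^-31 = 1.84×10^3.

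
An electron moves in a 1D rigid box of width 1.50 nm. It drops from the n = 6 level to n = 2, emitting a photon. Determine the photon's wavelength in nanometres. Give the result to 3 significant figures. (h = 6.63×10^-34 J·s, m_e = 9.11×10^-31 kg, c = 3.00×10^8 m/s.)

E_1 = h²/(8m_eL²) = 2.681×10^-20 J, so ΔE = (6² − 2²)E_1 = 8.579×10^-19 J.
λ = hc/ΔE = (6.63×10^-34·3.00×10^8)/8.579×10^-19 = 2.32×10^-7 m = 232 nm.

λ = 232 nm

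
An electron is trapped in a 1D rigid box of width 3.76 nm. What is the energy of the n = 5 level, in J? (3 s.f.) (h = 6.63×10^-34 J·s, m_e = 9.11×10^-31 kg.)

E_5 = 1.07×10^-19 J

For an infinite well E_n = n²h²/(8m_eL²), so E_1 = h²/(8m_eL²) = (6.63×10^-34)²/(8·9.11×10^-31·(3.76×10^-9 m)²) = 4.266×10^-21 J.
Then E_5 = 5²·E_1 = 25·4.266×10^-21 J = 1.07×10^-19 J.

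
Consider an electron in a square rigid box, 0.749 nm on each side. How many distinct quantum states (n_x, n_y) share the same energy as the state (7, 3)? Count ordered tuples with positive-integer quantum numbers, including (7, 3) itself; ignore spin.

The level has n_x² + n_y² = 58. The ordered positive-integer solutions are (3, 7), (7, 3).
That gives 2 states.

degeneracy = 2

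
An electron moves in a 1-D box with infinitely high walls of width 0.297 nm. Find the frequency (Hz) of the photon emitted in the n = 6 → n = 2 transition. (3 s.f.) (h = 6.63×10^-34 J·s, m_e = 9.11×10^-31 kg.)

f = 3.30×10^16 Hz

E_1 = h²/(8m_eL²) = 6.838×10^-19 J and ΔE = (6² − 2²)E_1 = 2.188×10^-17 J.
f = ΔE/h = 2.188×10^-17/6.63×10^-34 = 3.30×10^16 Hz.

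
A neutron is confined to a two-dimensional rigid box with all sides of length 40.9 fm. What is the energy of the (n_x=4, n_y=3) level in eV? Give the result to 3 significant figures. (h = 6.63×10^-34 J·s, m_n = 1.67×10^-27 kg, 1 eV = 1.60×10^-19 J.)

E = 3.07×10^6 eV

For a 2D rectangular well E = (h²/8m_n)·Σ n_i²/L_i² = (6.63×10^-34)²/(8·1.67×10^-27) · [4²/(40.9 fm)² + 3²/(40.9 fm)²].
Evaluating gives E = 4.917×10^-13 J = 3.07×10^6 eV.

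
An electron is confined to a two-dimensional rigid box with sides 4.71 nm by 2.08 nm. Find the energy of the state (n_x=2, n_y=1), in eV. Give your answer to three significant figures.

E = 0.155 eV

For a 2D rectangular well E = (h²/8m_e)·Σ n_i²/L_i² = (6.626×10^-34)²/(8·9.109×10^-31) · [2²/(4.71 nm)² + 1²/(2.08 nm)²].
Evaluating gives E = 2.479×10^-20 J = 0.155 eV.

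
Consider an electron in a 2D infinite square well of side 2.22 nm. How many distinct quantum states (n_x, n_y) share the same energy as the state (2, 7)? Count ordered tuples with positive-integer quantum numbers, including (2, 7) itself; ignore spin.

degeneracy = 2

The level has n_x² + n_y² = 53. The ordered positive-integer solutions are (2, 7), (7, 2).
That gives 2 states.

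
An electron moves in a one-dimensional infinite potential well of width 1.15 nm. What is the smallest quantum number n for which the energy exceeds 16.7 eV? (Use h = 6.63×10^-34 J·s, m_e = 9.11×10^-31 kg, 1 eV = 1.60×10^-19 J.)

n = 8

E_1 = h²/(8m_eL²) = 4.561×10^-20 J = 0.2851 eV.
Need n² > 16.7/0.2851 = 58.58, i.e. n > 7.654.
The smallest integer satisfying this is n = 8.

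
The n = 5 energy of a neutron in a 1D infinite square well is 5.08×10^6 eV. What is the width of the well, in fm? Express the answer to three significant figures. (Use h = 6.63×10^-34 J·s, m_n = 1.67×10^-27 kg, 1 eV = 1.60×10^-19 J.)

From E_n = n²h²/(8m_nL²), L = n·h/√(8m_nE_n).
E_5 = 5.08×10^6 eV = 8.128×10^-13 J, so L = 5·6.63×10^-34/√(8·1.67×10^-27·8.128×10^-13) = 3.18×10^-14 m = 31.8 fm.

L = 31.8 fm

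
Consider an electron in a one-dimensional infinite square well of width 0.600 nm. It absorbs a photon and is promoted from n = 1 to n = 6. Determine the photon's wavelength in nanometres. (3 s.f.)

λ = 33.9 nm

E_1 = h²/(8m_eL²) = 1.674×10^-19 J, so ΔE = (6² − 1²)E_1 = 5.859×10^-18 J.
λ = hc/ΔE = (6.626×10^-34·2.998×10^8)/5.859×10^-18 = 3.39×10^-8 m = 33.9 nm.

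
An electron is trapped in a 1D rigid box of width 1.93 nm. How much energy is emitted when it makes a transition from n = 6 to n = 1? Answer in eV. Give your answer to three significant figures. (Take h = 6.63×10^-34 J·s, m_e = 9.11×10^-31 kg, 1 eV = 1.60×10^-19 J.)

|ΔE| = 3.54 eV

E_1 = h²/(8m_eL²) = 1.619×10^-20 J.
|ΔE| = |6² − 1²|·E_1 = 35·1.619×10^-20 J = 5.666×10^-19 J = 3.54 eV.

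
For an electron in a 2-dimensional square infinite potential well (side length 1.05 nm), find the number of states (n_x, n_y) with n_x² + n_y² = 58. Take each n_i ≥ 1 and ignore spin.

The level has n_x² + n_y² = 58. The ordered positive-integer solutions are (3, 7), (7, 3).
That gives 2 states.

degeneracy = 2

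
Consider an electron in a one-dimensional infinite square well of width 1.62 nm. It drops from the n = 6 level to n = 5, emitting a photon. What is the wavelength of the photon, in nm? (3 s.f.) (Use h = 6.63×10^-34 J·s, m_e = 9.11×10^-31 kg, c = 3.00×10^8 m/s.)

E_1 = h²/(8m_eL²) = 2.298×10^-20 J, so ΔE = (6² − 5²)E_1 = 2.528×10^-19 J.
λ = hc/ΔE = (6.63×10^-34·3.00×10^8)/2.528×10^-19 = 7.87×10^-7 m = 787 nm.

λ = 787 nm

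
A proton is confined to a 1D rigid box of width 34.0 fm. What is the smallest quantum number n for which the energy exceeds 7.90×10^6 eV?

n = 7

E_1 = h²/(8m_pL²) = 2.838×10^-14 J = 1.772×10^5 eV.
Need n² > 7.90×10^6/1.772×10^5 = 44.58, i.e. n > 6.677.
The smallest integer satisfying this is n = 7.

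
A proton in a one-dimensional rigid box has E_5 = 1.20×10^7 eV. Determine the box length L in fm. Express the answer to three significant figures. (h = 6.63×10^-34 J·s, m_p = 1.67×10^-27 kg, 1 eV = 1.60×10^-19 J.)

L = 20.7 fm

From E_n = n²h²/(8m_pL²), L = n·h/√(8m_pE_n).
E_5 = 1.20×10^7 eV = 1.920×10^-12 J, so L = 5·6.63×10^-34/√(8·1.67×10^-27·1.920×10^-12) = 2.07×10^-14 m = 20.7 fm.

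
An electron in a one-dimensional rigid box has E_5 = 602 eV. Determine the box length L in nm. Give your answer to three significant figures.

From E_n = n²h²/(8m_eL²), L = n·h/√(8m_eE_n).
E_5 = 602 eV = 9.644×10^-17 J, so L = 5·6.626×10^-34/√(8·9.109×10^-31·9.644×10^-17) = 1.25×10^-10 m = 0.125 nm.

L = 0.125 nm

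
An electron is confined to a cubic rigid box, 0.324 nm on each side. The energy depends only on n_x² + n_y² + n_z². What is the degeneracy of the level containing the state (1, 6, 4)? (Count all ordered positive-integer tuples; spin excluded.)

The level has n_x² + n_y² + n_z² = 53. The ordered positive-integer solutions are (1, 4, 6), (1, 6, 4), (4, 1, 6), (4, 6, 1), (6, 1, 4), (6, 4, 1).
That gives 6 states.

degeneracy = 6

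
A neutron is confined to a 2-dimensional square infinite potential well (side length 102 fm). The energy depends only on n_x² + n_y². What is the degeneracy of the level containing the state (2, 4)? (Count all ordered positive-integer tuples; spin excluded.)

The level has n_x² + n_y² = 20. The ordered positive-integer solutions are (2, 4), (4, 2).
That gives 2 states.

degeneracy = 2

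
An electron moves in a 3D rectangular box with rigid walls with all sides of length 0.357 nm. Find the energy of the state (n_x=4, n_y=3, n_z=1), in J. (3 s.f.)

E = 1.23×10^-17 J

For a 3D rectangular well E = (h²/8m_e)·Σ n_i²/L_i² = (6.626×10^-34)²/(8·9.109×10^-31) · [4²/(0.357 nm)² + 3²/(0.357 nm)² + 1²/(0.357 nm)²].
Evaluating gives E = 1.23×10^-17 J.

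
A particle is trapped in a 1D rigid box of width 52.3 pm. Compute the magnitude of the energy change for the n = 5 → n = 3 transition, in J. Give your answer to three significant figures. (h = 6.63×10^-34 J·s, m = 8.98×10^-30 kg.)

E_1 = h²/(8mL²) = 2.237×10^-18 J.
|ΔE| = |5² − 3²|·E_1 = 16·2.237×10^-18 J = 3.58×10^-17 J.

|ΔE| = 3.58×10^-17 J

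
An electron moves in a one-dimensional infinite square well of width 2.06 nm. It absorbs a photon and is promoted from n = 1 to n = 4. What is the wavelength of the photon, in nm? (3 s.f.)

E_1 = h²/(8m_eL²) = 1.420×10^-20 J, so ΔE = (4² − 1²)E_1 = 2.130×10^-19 J.
λ = hc/ΔE = (6.626×10^-34·2.998×10^8)/2.130×10^-19 = 9.33×10^-7 m = 933 nm.

λ = 933 nm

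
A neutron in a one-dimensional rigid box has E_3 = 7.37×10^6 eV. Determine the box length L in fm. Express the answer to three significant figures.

From E_n = n²h²/(8m_nL²), L = n·h/√(8m_nE_n).
E_3 = 7.37×10^6 eV = 1.181×10^-12 J, so L = 3·6.626×10^-34/√(8·1.675×10^-27·1.181×10^-12) = 1.58×10^-14 m = 15.8 fm.

L = 15.8 fm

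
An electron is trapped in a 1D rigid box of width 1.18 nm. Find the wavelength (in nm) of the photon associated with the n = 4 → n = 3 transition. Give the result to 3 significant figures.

λ = 656 nm

E_1 = h²/(8m_eL²) = 4.327×10^-20 J, so ΔE = (4² − 3²)E_1 = 3.029×10^-19 J.
λ = hc/ΔE = (6.626×10^-34·2.998×10^8)/3.029×10^-19 = 6.56×10^-7 m = 656 nm.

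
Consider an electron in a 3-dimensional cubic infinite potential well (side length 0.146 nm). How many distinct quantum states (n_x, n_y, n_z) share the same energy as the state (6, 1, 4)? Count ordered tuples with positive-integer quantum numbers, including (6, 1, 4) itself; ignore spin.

degeneracy = 6

The level has n_x² + n_y² + n_z² = 53. The ordered positive-integer solutions are (1, 4, 6), (1, 6, 4), (4, 1, 6), (4, 6, 1), (6, 1, 4), (6, 4, 1).
That gives 6 states.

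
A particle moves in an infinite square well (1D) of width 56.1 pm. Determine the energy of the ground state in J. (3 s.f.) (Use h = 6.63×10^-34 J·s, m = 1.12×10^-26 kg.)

For an infinite well E_n = n²h²/(8mL²), so E_1 = h²/(8mL²) = (6.63×10^-34)²/(8·1.12×10^-26·(5.61×10^-11 m)²) = 1.559×10^-21 J.

E_1 = 1.56×10^-21 J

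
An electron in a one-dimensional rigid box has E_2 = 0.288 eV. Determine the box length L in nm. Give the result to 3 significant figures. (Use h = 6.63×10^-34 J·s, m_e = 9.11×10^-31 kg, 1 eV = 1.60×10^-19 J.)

L = 2.29 nm

From E_n = n²h²/(8m_eL²), L = n·h/√(8m_eE_n).
E_2 = 0.288 eV = 4.608×10^-20 J, so L = 2·6.63×10^-34/√(8·9.11×10^-31·4.608×10^-20) = 2.29×10^-9 m = 2.29 nm.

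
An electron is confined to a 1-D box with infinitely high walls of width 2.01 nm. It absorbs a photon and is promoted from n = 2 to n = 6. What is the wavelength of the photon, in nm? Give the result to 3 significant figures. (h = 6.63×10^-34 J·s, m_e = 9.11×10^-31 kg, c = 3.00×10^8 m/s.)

λ = 416 nm

E_1 = h²/(8m_eL²) = 1.493×10^-20 J, so ΔE = (6² − 2²)E_1 = 4.778×10^-19 J.
λ = hc/ΔE = (6.63×10^-34·3.00×10^8)/4.778×10^-19 = 4.16×10^-7 m = 416 nm.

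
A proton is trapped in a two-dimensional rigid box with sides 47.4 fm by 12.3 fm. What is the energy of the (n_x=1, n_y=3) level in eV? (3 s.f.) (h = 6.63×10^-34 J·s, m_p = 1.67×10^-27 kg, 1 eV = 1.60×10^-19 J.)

E = 1.23×10^7 eV

For a 2D rectangular well E = (h²/8m_p)·Σ n_i²/L_i² = (6.63×10^-34)²/(8·1.67×10^-27) · [1²/(47.4 fm)² + 3²/(12.3 fm)²].
Evaluating gives E = 1.972×10^-12 J = 1.23×10^7 eV.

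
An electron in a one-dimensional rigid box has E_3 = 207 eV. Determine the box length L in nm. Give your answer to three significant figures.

L = 0.128 nm

From E_n = n²h²/(8m_eL²), L = n·h/√(8m_eE_n).
E_3 = 207 eV = 3.316×10^-17 J, so L = 3·6.626×10^-34/√(8·9.109×10^-31·3.316×10^-17) = 1.28×10^-10 m = 0.128 nm.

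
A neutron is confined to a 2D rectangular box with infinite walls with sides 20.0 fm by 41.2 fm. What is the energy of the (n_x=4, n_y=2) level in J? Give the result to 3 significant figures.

For a 2D rectangular well E = (h²/8m_n)·Σ n_i²/L_i² = (6.626×10^-34)²/(8·1.675×10^-27) · [4²/(20.0 fm)² + 2²/(41.2 fm)²].
Evaluating gives E = 1.39×10^-12 J.

E = 1.39×10^-12 J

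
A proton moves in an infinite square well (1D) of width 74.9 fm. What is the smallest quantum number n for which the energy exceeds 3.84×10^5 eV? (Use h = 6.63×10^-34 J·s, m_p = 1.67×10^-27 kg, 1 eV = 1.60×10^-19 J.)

E_1 = h²/(8m_pL²) = 5.865×10^-15 J = 3.666×10^4 eV.
Need n² > 3.84×10^5/3.666×10^4 = 10.47, i.e. n > 3.236.
The smallest integer satisfying this is n = 4.

n = 4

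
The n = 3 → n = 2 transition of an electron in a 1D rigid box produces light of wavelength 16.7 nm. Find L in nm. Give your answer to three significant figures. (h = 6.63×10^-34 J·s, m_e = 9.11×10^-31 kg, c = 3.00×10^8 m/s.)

The photon carries ΔE = hc/λ = 6.63×10^-34·3.00×10^8/1.67×10^-8 m = 1.191×10^-17 J.
Since ΔE = (3² − 2²)E_1, E_1 = 2.382×10^-18 J, and L = h/√(8m_eE_1) = 1.59×10^-10 m = 0.159 nm.

L = 0.159 nm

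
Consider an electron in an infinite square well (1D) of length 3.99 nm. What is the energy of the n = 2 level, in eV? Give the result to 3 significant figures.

E_2 = 0.0945 eV

For an infinite well E_n = n²h²/(8m_eL²), so E_1 = h²/(8m_eL²) = (6.626×10^-34)²/(8·9.109×10^-31·(3.99×10^-9 m)²) = 3.784×10^-21 J.
Then E_2 = 2²·E_1 = 4·3.784×10^-21 J = 1.514×10^-20 J.
Converting, E_2 = 1.514×10^-20 J / (1.602×10^-19 J/eV) = 0.0945 eV.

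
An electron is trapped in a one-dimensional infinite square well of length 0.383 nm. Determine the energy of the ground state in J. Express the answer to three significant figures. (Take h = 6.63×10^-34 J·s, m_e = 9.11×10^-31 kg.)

For an infinite well E_n = n²h²/(8m_eL²), so E_1 = h²/(8m_eL²) = (6.63×10^-34)²/(8·9.11×10^-31·(3.83×10^-10 m)²) = 4.112×10^-19 J.

E_1 = 4.11×10^-19 J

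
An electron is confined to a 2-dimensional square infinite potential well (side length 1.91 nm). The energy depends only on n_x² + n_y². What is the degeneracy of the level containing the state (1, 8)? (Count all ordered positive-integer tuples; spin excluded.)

degeneracy = 4

The level has n_x² + n_y² = 65. The ordered positive-integer solutions are (1, 8), (4, 7), (7, 4), (8, 1).
That gives 4 states.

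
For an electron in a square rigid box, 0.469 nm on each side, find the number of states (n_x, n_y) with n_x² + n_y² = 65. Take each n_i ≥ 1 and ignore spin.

The level has n_x² + n_y² = 65. The ordered positive-integer solutions are (1, 8), (4, 7), (7, 4), (8, 1).
That gives 4 states.

degeneracy = 4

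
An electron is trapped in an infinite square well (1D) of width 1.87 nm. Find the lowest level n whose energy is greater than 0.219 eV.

n = 2

E_1 = h²/(8m_eL²) = 1.723×10^-20 J = 0.1076 eV.
Need n² > 0.219/0.1076 = 2.035, i.e. n > 1.427.
The smallest integer satisfying this is n = 2.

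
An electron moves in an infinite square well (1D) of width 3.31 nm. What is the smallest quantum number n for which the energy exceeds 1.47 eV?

E_1 = h²/(8m_eL²) = 5.499×10^-21 J = 0.03433 eV.
Need n² > 1.47/0.03433 = 42.82, i.e. n > 6.544.
The smallest integer satisfying this is n = 7.

n = 7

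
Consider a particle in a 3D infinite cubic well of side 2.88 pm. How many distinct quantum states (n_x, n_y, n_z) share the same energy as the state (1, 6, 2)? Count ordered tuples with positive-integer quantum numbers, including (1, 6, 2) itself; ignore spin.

degeneracy = 9

The level has n_x² + n_y² + n_z² = 41. The ordered positive-integer solutions are (1, 2, 6), (1, 6, 2), (2, 1, 6), (2, 6, 1), (3, 4, 4), (4, 3, 4), (4, 4, 3), (6, 1, 2), (6, 2, 1).
That gives 9 states.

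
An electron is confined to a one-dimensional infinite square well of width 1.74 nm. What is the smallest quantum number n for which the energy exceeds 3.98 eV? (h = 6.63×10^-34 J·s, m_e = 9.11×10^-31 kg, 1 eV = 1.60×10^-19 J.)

n = 6

E_1 = h²/(8m_eL²) = 1.992×10^-20 J = 0.1245 eV.
Need n² > 3.98/0.1245 = 31.97, i.e. n > 5.654.
The smallest integer satisfying this is n = 6.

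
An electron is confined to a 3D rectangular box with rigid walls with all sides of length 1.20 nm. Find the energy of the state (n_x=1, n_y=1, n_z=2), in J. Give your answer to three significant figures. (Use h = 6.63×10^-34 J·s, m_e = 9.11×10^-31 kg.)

For a 3D rectangular well E = (h²/8m_e)·Σ n_i²/L_i² = (6.63×10^-34)²/(8·9.11×10^-31) · [1²/(1.20 nm)² + 1²/(1.20 nm)² + 2²/(1.20 nm)²].
Evaluating gives E = 2.51×10^-19 J.

E = 2.51×10^-19 J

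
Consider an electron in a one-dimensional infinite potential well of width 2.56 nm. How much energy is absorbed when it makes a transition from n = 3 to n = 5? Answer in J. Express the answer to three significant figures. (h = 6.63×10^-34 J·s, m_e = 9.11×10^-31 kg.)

|ΔE| = 1.47×10^-19 J

E_1 = h²/(8m_eL²) = 9.203×10^-21 J.
|ΔE| = |3² − 5²|·E_1 = 16·9.203×10^-21 J = 1.47×10^-19 J.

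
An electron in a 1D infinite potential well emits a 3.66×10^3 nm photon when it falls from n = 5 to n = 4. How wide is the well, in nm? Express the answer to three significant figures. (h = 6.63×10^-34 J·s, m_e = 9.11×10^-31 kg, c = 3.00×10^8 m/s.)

L = 3.16 nm

The photon carries ΔE = hc/λ = 6.63×10^-34·3.00×10^8/3.66×10^-6 m = 5.434×10^-20 J.
Since ΔE = (5² − 4²)E_1, E_1 = 6.038×10^-21 J, and L = h/√(8m_eE_1) = 3.16×10^-9 m = 3.16 nm.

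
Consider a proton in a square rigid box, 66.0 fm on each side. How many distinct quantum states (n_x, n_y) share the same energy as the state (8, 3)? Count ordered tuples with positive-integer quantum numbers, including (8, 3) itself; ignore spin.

degeneracy = 2

The level has n_x² + n_y² = 73. The ordered positive-integer solutions are (3, 8), (8, 3).
That gives 2 states.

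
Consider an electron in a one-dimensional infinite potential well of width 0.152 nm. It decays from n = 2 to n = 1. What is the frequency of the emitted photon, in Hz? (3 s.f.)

f = 1.18×10^16 Hz

E_1 = h²/(8m_eL²) = 2.608×10^-18 J and ΔE = (2² − 1²)E_1 = 7.824×10^-18 J.
f = ΔE/h = 7.824×10^-18/6.626×10^-34 = 1.18×10^16 Hz.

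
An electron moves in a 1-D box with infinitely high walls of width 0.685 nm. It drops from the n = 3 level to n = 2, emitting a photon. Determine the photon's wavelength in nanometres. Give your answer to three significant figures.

E_1 = h²/(8m_eL²) = 1.284×10^-19 J, so ΔE = (3² − 2²)E_1 = 6.420×10^-19 J.
λ = hc/ΔE = (6.626×10^-34·2.998×10^8)/6.420×10^-19 = 3.09×10^-7 m = 309 nm.

λ = 309 nm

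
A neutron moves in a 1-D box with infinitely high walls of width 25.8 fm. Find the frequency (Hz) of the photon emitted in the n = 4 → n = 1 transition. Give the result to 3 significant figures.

E_1 = h²/(8m_nL²) = 4.922×10^-14 J and ΔE = (4² − 1²)E_1 = 7.383×10^-13 J.
f = ΔE/h = 7.383×10^-13/6.626×10^-34 = 1.11×10^21 Hz.

f = 1.11×10^21 Hz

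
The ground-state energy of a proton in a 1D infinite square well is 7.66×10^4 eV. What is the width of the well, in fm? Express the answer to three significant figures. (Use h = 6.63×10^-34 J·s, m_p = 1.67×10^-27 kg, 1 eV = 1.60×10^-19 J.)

From E_n = n²h²/(8m_pL²), L = n·h/√(8m_pE_n).
E_1 = 7.66×10^4 eV = 1.226×10^-14 J, so L = 1·6.63×10^-34/√(8·1.67×10^-27·1.226×10^-14) = 5.18×10^-14 m = 51.8 fm.

L = 51.8 fm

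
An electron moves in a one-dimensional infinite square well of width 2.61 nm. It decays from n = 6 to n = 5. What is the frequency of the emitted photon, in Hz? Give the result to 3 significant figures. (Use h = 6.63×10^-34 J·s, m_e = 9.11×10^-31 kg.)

f = 1.47×10^14 Hz

E_1 = h²/(8m_eL²) = 8.854×10^-21 J and ΔE = (6² − 5²)E_1 = 9.739×10^-20 J.
f = ΔE/h = 9.739×10^-20/6.63×10^-34 = 1.47×10^14 Hz.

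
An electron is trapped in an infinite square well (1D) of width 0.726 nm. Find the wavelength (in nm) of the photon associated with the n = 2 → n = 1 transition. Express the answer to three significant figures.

E_1 = h²/(8m_eL²) = 1.143×10^-19 J, so ΔE = (2² − 1²)E_1 = 3.429×10^-19 J.
λ = hc/ΔE = (6.626×10^-34·2.998×10^8)/3.429×10^-19 = 5.79×10^-7 m = 579 nm.

λ = 579 nm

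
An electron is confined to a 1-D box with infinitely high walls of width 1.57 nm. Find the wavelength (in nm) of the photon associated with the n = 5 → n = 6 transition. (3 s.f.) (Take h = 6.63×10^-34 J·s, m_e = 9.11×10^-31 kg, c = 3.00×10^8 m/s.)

λ = 739 nm

E_1 = h²/(8m_eL²) = 2.447×10^-20 J, so ΔE = (6² − 5²)E_1 = 2.692×10^-19 J.
λ = hc/ΔE = (6.63×10^-34·3.00×10^8)/2.692×10^-19 = 7.39×10^-7 m = 739 nm.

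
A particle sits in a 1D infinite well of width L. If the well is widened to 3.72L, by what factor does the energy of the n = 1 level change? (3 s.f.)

E_n ∝ 1/L², so the energy scales by 1/3.72² = 0.0723.

0.0723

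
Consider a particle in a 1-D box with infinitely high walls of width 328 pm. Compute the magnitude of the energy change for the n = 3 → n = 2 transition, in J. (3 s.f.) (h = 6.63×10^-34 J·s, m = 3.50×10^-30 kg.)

E_1 = h²/(8mL²) = 1.459×10^-19 J.
|ΔE| = |3² − 2²|·E_1 = 5·1.459×10^-19 J = 7.30×10^-19 J.

|ΔE| = 7.30×10^-19 J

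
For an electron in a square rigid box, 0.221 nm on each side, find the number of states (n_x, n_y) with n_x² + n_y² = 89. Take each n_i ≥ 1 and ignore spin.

degeneracy = 2

The level has n_x² + n_y² = 89. The ordered positive-integer solutions are (5, 8), (8, 5).
That gives 2 states.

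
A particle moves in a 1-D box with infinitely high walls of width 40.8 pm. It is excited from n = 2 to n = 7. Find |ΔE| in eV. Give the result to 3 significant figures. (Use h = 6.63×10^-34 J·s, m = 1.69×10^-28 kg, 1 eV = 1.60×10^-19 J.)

|ΔE| = 54.9 eV

E_1 = h²/(8mL²) = 1.953×10^-19 J.
|ΔE| = |2² − 7²|·E_1 = 45·1.953×10^-19 J = 8.789×10^-18 J = 54.9 eV.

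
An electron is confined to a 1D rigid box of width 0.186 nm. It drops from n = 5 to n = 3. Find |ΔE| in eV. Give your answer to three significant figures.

|ΔE| = 174 eV

E_1 = h²/(8m_eL²) = 1.741×10^-18 J.
|ΔE| = |5² − 3²|·E_1 = 16·1.741×10^-18 J = 2.786×10^-17 J = 174 eV.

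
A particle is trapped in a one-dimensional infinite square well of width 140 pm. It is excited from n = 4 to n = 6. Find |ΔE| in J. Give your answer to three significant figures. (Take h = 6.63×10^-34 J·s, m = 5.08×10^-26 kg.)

|ΔE| = 1.10×10^-21 J

E_1 = h²/(8mL²) = 5.518×10^-23 J.
|ΔE| = |4² − 6²|·E_1 = 20·5.518×10^-23 J = 1.10×10^-21 J.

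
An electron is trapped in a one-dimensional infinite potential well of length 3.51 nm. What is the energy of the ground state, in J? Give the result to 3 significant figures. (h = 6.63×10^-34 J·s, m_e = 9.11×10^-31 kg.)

For an infinite well E_n = n²h²/(8m_eL²), so E_1 = h²/(8m_eL²) = (6.63×10^-34)²/(8·9.11×10^-31·(3.51×10^-9 m)²) = 4.896×10^-21 J.

E_1 = 4.90×10^-21 J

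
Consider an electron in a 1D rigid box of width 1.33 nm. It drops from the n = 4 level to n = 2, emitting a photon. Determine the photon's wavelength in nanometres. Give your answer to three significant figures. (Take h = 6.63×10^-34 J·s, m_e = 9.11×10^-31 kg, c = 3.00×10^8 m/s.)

λ = 486 nm

E_1 = h²/(8m_eL²) = 3.410×10^-20 J, so ΔE = (4² − 2²)E_1 = 4.092×10^-19 J.
λ = hc/ΔE = (6.63×10^-34·3.00×10^8)/4.092×10^-19 = 4.86×10^-7 m = 486 nm.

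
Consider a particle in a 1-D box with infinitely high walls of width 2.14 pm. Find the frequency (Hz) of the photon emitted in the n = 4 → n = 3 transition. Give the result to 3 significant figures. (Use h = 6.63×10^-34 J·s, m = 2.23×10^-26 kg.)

E_1 = h²/(8mL²) = 5.380×10^-19 J and ΔE = (4² − 3²)E_1 = 3.766×10^-18 J.
f = ΔE/h = 3.766×10^-18/6.63×10^-34 = 5.68×10^15 Hz.

f = 5.68×10^15 Hz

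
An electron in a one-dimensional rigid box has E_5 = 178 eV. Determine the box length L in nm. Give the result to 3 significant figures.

L = 0.230 nm

From E_n = n²h²/(8m_eL²), L = n·h/√(8m_eE_n).
E_5 = 178 eV = 2.852×10^-17 J, so L = 5·6.626×10^-34/√(8·9.109×10^-31·2.852×10^-17) = 2.30×10^-10 m = 0.230 nm.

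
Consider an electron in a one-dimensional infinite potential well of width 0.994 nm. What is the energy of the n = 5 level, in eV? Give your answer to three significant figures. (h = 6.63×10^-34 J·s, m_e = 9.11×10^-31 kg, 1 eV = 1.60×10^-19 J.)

For an infinite well E_n = n²h²/(8m_eL²), so E_1 = h²/(8m_eL²) = (6.63×10^-34)²/(8·9.11×10^-31·(9.94×10^-10 m)²) = 6.104×10^-20 J.
Then E_5 = 5²·E_1 = 25·6.104×10^-20 J = 1.526×10^-18 J.
Converting, E_5 = 1.526×10^-18 J / (1.60×10^-19 J/eV) = 9.54 eV.

E_5 = 9.54 eV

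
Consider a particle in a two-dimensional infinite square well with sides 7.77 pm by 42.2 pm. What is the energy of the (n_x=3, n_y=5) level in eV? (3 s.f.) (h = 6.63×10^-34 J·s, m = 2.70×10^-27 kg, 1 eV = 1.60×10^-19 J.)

For a 2D rectangular well E = (h²/8m)·Σ n_i²/L_i² = (6.63×10^-34)²/(8·2.70×10^-27) · [3²/(7.77 pm)² + 5²/(42.2 pm)²].
Evaluating gives E = 3.319×10^-18 J = 20.7 eV.

E = 20.7 eV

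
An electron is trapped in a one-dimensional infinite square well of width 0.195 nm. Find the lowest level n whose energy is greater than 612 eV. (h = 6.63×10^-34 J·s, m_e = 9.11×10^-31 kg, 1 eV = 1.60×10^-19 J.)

n = 8

E_1 = h²/(8m_eL²) = 1.586×10^-18 J = 9.913 eV.
Need n² > 612/9.913 = 61.74, i.e. n > 7.857.
The smallest integer satisfying this is n = 8.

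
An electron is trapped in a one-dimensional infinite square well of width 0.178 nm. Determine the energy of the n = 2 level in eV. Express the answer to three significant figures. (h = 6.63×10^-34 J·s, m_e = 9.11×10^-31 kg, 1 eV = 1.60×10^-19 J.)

For an infinite well E_n = n²h²/(8m_eL²), so E_1 = h²/(8m_eL²) = (6.63×10^-34)²/(8·9.11×10^-31·(1.78×10^-10 m)²) = 1.904×10^-18 J.
Then E_2 = 2²·E_1 = 4·1.904×10^-18 J = 7.616×10^-18 J.
Converting, E_2 = 7.616×10^-18 J / (1.60×10^-19 J/eV) = 47.6 eV.

E_2 = 47.6 eV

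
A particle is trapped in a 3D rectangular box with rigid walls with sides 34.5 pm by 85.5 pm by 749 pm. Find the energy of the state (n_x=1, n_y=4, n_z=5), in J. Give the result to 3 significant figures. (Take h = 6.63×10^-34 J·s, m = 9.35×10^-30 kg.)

For a 3D rectangular well E = (h²/8m)·Σ n_i²/L_i² = (6.63×10^-34)²/(8·9.35×10^-30) · [1²/(34.5 pm)² + 4²/(85.5 pm)² + 5²/(749 pm)²].
Evaluating gives E = 1.81×10^-17 J.

E = 1.81×10^-17 J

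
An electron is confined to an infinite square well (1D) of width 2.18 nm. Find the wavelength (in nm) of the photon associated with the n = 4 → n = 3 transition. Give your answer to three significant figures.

E_1 = h²/(8m_eL²) = 1.268×10^-20 J, so ΔE = (4² − 3²)E_1 = 8.876×10^-20 J.
λ = hc/ΔE = (6.626×10^-34·2.998×10^8)/8.876×10^-20 = 2.24×10^-6 m = 2.24×10^3 nm.

λ = 2.24×10^3 nm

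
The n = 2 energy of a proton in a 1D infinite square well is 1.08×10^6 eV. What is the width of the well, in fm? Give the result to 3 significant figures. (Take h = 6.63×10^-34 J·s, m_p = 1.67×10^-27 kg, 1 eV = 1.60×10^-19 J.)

L = 27.6 fm

From E_n = n²h²/(8m_pL²), L = n·h/√(8m_pE_n).
E_2 = 1.08×10^6 eV = 1.728×10^-13 J, so L = 2·6.63×10^-34/√(8·1.67×10^-27·1.728×10^-13) = 2.76×10^-14 m = 27.6 fm.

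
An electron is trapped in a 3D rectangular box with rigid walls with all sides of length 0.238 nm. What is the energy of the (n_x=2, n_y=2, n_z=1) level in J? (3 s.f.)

E = 9.57×10^-18 J

For a 3D rectangular well E = (h²/8m_e)·Σ n_i²/L_i² = (6.626×10^-34)²/(8·9.109×10^-31) · [2²/(0.238 nm)² + 2²/(0.238 nm)² + 1²/(0.238 nm)²].
Evaluating gives E = 9.57×10^-18 J.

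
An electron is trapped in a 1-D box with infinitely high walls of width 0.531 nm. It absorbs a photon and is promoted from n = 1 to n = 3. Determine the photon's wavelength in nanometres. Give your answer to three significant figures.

λ = 116 nm

E_1 = h²/(8m_eL²) = 2.137×10^-19 J, so ΔE = (3² − 1²)E_1 = 1.710×10^-18 J.
λ = hc/ΔE = (6.626×10^-34·2.998×10^8)/1.710×10^-18 = 1.16×10^-7 m = 116 nm.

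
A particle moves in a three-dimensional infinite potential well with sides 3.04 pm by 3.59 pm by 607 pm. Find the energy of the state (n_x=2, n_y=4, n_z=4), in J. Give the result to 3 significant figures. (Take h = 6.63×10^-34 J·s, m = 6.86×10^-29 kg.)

E = 1.34×10^-15 J

For a 3D rectangular well E = (h²/8m)·Σ n_i²/L_i² = (6.63×10^-34)²/(8·6.86×10^-29) · [2²/(3.04 pm)² + 4²/(3.59 pm)² + 4²/(607 pm)²].
Evaluating gives E = 1.34×10^-15 J.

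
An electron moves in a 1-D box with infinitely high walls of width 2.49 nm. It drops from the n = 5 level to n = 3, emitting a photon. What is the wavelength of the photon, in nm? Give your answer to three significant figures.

E_1 = h²/(8m_eL²) = 9.717×10^-21 J, so ΔE = (5² − 3²)E_1 = 1.555×10^-19 J.
λ = hc/ΔE = (6.626×10^-34·2.998×10^8)/1.555×10^-19 = 1.28×10^-6 m = 1.28×10^3 nm.

λ = 1.28×10^3 nm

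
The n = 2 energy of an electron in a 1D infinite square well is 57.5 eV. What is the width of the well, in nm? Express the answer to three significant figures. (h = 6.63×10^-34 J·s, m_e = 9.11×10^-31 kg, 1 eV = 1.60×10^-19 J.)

From E_n = n²h²/(8m_eL²), L = n·h/√(8m_eE_n).
E_2 = 57.5 eV = 9.200×10^-18 J, so L = 2·6.63×10^-34/√(8·9.11×10^-31·9.200×10^-18) = 1.62×10^-10 m = 0.162 nm.

L = 0.162 nm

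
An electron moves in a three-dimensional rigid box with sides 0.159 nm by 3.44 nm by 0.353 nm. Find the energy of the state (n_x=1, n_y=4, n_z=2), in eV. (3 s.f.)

E = 27.5 eV

For a 3D rectangular well E = (h²/8m_e)·Σ n_i²/L_i² = (6.626×10^-34)²/(8·9.109×10^-31) · [1²/(0.159 nm)² + 4²/(3.44 nm)² + 2²/(0.353 nm)²].
Evaluating gives E = 4.399×10^-18 J = 27.5 eV.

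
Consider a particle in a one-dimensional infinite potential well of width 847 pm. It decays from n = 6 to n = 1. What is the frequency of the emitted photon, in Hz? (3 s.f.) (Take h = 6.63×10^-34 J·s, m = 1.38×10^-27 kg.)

f = 2.93×10^12 Hz

E_1 = h²/(8mL²) = 5.550×10^-23 J and ΔE = (6² − 1²)E_1 = 1.942×10^-21 J.
f = ΔE/h = 1.942×10^-21/6.63×10^-34 = 2.93×10^12 Hz.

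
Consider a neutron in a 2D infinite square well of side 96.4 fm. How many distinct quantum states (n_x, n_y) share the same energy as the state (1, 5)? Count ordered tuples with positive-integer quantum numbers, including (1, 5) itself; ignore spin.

degeneracy = 2

The level has n_x² + n_y² = 26. The ordered positive-integer solutions are (1, 5), (5, 1).
That gives 2 states.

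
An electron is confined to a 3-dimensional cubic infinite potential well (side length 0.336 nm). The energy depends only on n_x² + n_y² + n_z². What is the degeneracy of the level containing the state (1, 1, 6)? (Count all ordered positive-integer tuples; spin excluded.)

The level has n_x² + n_y² + n_z² = 38. The ordered positive-integer solutions are (1, 1, 6), (1, 6, 1), (2, 3, 5), (2, 5, 3), (3, 2, 5), (3, 5, 2), (5, 2, 3), (5, 3, 2), (6, 1, 1).
That gives 9 states.

degeneracy = 9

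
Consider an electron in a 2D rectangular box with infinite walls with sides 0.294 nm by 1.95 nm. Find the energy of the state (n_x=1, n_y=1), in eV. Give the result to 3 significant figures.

For a 2D rectangular well E = (h²/8m_e)·Σ n_i²/L_i² = (6.626×10^-34)²/(8·9.109×10^-31) · [1²/(0.294 nm)² + 1²/(1.95 nm)²].
Evaluating gives E = 7.129×10^-19 J = 4.45 eV.

E = 4.45 eV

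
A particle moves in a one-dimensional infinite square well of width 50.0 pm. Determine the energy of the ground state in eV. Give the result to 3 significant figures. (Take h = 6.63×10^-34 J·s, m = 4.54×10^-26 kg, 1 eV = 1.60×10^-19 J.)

E_1 = 0.00303 eV

For an infinite well E_n = n²h²/(8mL²), so E_1 = h²/(8mL²) = (6.63×10^-34)²/(8·4.54×10^-26·(5.00×10^-11 m)²) = 4.841×10^-22 J.
Converting, E_1 = 4.841×10^-22 J / (1.60×10^-19 J/eV) = 0.00303 eV.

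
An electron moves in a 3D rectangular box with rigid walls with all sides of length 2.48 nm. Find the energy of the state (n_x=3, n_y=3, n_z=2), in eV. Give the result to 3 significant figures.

For a 3D rectangular well E = (h²/8m_e)·Σ n_i²/L_i² = (6.626×10^-34)²/(8·9.109×10^-31) · [3²/(2.48 nm)² + 3²/(2.48 nm)² + 2²/(2.48 nm)²].
Evaluating gives E = 2.155×10^-19 J = 1.35 eV.

E = 1.35 eV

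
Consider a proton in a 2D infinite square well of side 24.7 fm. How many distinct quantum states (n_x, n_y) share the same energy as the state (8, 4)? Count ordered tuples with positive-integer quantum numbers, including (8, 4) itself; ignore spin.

degeneracy = 2

The level has n_x² + n_y² = 80. The ordered positive-integer solutions are (4, 8), (8, 4).
That gives 2 states.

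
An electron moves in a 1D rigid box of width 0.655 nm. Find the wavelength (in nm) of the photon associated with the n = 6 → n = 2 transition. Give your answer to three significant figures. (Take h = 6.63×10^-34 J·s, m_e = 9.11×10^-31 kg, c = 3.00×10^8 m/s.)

E_1 = h²/(8m_eL²) = 1.406×10^-19 J, so ΔE = (6² − 2²)E_1 = 4.499×10^-18 J.
λ = hc/ΔE = (6.63×10^-34·3.00×10^8)/4.499×10^-18 = 4.42×10^-8 m = 44.2 nm.

λ = 44.2 nm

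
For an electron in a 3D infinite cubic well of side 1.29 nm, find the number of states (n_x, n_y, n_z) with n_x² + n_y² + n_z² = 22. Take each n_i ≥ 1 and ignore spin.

The level has n_x² + n_y² + n_z² = 22. The ordered positive-integer solutions are (2, 3, 3), (3, 2, 3), (3, 3, 2).
That gives 3 states.

degeneracy = 3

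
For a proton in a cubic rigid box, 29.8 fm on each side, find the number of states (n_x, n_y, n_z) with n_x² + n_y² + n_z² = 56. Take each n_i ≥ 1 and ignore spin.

degeneracy = 6

The level has n_x² + n_y² + n_z² = 56. The ordered positive-integer solutions are (2, 4, 6), (2, 6, 4), (4, 2, 6), (4, 6, 2), (6, 2, 4), (6, 4, 2).
That gives 6 states.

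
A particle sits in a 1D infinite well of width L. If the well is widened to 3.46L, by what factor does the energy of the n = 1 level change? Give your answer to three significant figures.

E_n ∝ 1/L², so the energy scales by 1/3.46² = 0.0835.

0.0835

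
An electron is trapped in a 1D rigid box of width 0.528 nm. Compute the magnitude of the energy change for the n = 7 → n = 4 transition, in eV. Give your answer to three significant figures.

E_1 = h²/(8m_eL²) = 2.161×10^-19 J.
|ΔE| = |7² − 4²|·E_1 = 33·2.161×10^-19 J = 7.131×10^-18 J = 44.5 eV.

|ΔE| = 44.5 eV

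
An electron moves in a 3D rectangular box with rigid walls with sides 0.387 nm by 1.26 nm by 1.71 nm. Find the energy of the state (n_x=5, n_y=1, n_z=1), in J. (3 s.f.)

E = 1.01×10^-17 J

For a 3D rectangular well E = (h²/8m_e)·Σ n_i²/L_i² = (6.626×10^-34)²/(8·9.109×10^-31) · [5²/(0.387 nm)² + 1²/(1.26 nm)² + 1²/(1.71 nm)²].
Evaluating gives E = 1.01×10^-17 J.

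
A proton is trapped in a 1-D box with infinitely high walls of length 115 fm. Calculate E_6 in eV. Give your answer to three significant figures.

For an infinite well E_n = n²h²/(8m_pL²), so E_1 = h²/(8m_pL²) = (6.626×10^-34)²/(8·1.673×10^-27·(1.15×10^-13 m)²) = 2.480×10^-15 J.
Then E_6 = 6²·E_1 = 36·2.480×10^-15 J = 8.928×10^-14 J.
Converting, E_6 = 8.928×10^-14 J / (1.602×10^-19 J/eV) = 5.57×10^5 eV.

E_6 = 5.57×10^5 eV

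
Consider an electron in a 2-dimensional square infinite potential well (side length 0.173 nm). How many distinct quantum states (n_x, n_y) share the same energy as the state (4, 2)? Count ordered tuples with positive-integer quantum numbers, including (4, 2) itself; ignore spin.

degeneracy = 2

The level has n_x² + n_y² = 20. The ordered positive-integer solutions are (2, 4), (4, 2).
That gives 2 states.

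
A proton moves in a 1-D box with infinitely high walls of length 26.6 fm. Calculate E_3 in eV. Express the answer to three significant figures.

E_3 = 2.60×10^6 eV

For an infinite well E_n = n²h²/(8m_pL²), so E_1 = h²/(8m_pL²) = (6.626×10^-34)²/(8·1.673×10^-27·(2.66×10^-14 m)²) = 4.636×10^-14 J.
Then E_3 = 3²·E_1 = 9·4.636×10^-14 J = 4.172×10^-13 J.
Converting, E_3 = 4.172×10^-13 J / (1.602×10^-19 J/eV) = 2.60×10^6 eV.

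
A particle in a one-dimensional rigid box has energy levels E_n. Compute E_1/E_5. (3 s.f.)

0.0400

E_n ∝ n², so E_1/E_5 = 1²/5² = 1/25 = 0.0400.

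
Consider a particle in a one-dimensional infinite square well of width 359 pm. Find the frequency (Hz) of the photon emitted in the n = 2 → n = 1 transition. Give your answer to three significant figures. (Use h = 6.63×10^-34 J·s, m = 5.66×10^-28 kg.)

f = 3.41×10^12 Hz

E_1 = h²/(8mL²) = 7.532×10^-22 J and ΔE = (2² − 1²)E_1 = 2.260×10^-21 J.
f = ΔE/h = 2.260×10^-21/6.63×10^-34 = 3.41×10^12 Hz.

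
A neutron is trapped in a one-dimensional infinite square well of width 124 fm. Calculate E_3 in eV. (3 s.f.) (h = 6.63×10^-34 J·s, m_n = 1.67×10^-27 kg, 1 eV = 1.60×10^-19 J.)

For an infinite well E_n = n²h²/(8m_nL²), so E_1 = h²/(8m_nL²) = (6.63×10^-34)²/(8·1.67×10^-27·(1.24×10^-13 m)²) = 2.140×10^-15 J.
Then E_3 = 3²·E_1 = 9·2.140×10^-15 J = 1.926×10^-14 J.
Converting, E_3 = 1.926×10^-14 J / (1.60×10^-19 J/eV) = 1.20×10^5 eV.

E_3 = 1.20×10^5 eV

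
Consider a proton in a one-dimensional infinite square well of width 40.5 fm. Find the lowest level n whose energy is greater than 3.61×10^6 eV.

n = 6

E_1 = h²/(8m_pL²) = 2.000×10^-14 J = 1.248×10^5 eV.
Need n² > 3.61×10^6/1.248×10^5 = 28.93, i.e. n > 5.379.
The smallest integer satisfying this is n = 6.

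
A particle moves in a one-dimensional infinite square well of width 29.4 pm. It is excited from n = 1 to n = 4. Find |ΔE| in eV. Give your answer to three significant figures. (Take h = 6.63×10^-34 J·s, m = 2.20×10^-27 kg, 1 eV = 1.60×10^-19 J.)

E_1 = h²/(8mL²) = 2.889×10^-20 J.
|ΔE| = |1² − 4²|·E_1 = 15·2.889×10^-20 J = 4.333×10^-19 J = 2.71 eV.

|ΔE| = 2.71 eV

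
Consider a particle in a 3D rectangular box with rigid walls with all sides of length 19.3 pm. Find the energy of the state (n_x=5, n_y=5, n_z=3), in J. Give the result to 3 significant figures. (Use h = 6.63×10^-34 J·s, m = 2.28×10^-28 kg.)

E = 3.82×10^-17 J

For a 3D rectangular well E = (h²/8m)·Σ n_i²/L_i² = (6.63×10^-34)²/(8·2.28×10^-28) · [5²/(19.3 pm)² + 5²/(19.3 pm)² + 3²/(19.3 pm)²].
Evaluating gives E = 3.82×10^-17 J.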